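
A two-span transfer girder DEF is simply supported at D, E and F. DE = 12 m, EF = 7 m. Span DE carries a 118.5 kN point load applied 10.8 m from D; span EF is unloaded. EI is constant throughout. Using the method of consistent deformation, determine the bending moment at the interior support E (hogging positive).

Insert a hinge at E; M_E is the redundant, and each span becomes simply supported.
End slopes at the hinge E, treating each span as simply supported:
  span DE: point load 118.5 at a = 10.8: Pab(L + a)/(6LEI) = 486.3/EI
  relative rotation θ_0 = (486.3 + 0)/EI = 486.3/EI
A unit hogging moment at E produces rotation L₁/(3EI) + L₂/(3EI) = 6.333/EI.
Compatibility: M_E·(L₁+L₂)/(3EI) = θ_0, giving M_E = 76.79 kN·m (hogging).

M_E = 76.79 kN·m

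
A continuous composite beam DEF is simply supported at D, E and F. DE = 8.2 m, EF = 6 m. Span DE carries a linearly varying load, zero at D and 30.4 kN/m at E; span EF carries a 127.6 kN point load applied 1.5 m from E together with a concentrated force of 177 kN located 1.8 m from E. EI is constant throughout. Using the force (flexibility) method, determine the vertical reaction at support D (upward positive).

Release continuity at E by inserting a hinge; the redundant is the internal moment M_E. The primary structure is two simply-supported spans DE and EF.
End slopes at the hinge E, treating each span as simply supported:
  span DE: triangular load, peak 30.4: w₀L³/(45EI) = 372.5/EI
  span EF: point load 127.6 at a = 1.5: Pab(L + b)/(6LEI) = 251.2/EI
  span EF: point load 177 at a = 1.8: Pab(L + b)/(6LEI) = 379.1/EI
  relative rotation θ_0 = (372.5 + 630.3)/EI = 1003/EI
A unit hogging moment at E produces rotation L₁/(3EI) + L₂/(3EI) = 4.733/EI.
Slope continuity at E: θ_0 = M_E·4.733/EI, so M_E = 1003/4.733 = 211.9 kN·m (hogging).
Span DE, ΣM about D with M_E applied at E: R_E^{DE}·8.2 = 681.4 + 211.9, so R_E^{DE} = 108.9 kN and R_D = 124.6 − 108.9 = 15.71 kN.

R_D = 15.71 kN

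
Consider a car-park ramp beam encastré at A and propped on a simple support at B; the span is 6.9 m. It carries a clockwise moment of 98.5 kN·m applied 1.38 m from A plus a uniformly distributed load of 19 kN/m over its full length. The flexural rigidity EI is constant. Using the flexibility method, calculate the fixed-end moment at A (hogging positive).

M_A = 158.4 kN·m

Take the reaction at B as the redundant and release it; the primary structure is a cantilever fixed at A.
Deflection at B on the released cantilever, summing each load's contribution:
  clockwise couple 98.5 at a = 1.38: M₀a(2L − a)/(2EI) = 844.1/EI
  UDL 19: wL⁴/(8EI) = 5383/EI
  δ_0 = 6228/EI
Tip deflection under a unit load at B: L³/(3EI) = 109.5/EI.
The prop prevents deflection at B: R_B = δ_0/δ_{BB} = 6228/109.5 = 56.87 kN.
Moment equilibrium about A: M_A = Σ(load moments about A) − R_B·L = 550.8 − 56.87×6.9 = 158.4 kN·m.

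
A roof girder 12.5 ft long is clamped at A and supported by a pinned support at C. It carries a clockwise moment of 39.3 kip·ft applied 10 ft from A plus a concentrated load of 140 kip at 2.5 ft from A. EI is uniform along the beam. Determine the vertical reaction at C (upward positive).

R_C = 12.37 kip

Choose R_C as the redundant. The primary structure is the cantilever fixed at A.
Primary-structure tip deflection at C by superposition:
  clockwise couple 39.3 at a = 10: M₀a(2L − a)/(2EI) = 2948/EI
  point load 140 at a = 2.5: Pa²(3L − a)/(6EI) = 5104/EI
  δ_0 = 8052/EI
Tip deflection under a unit load at C: L³/(3EI) = 651/EI.
The prop prevents deflection at C: R_C = δ_0/δ_{CC} = 8052/651 = 12.37 kip.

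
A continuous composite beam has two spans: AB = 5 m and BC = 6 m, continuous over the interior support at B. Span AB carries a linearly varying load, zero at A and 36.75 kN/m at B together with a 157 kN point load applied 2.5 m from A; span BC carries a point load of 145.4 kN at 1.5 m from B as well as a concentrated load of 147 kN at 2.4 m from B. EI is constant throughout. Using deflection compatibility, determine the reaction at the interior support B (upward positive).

R_B = 434.2 kN

Release continuity at B by inserting a hinge; the redundant is the internal moment M_B. The primary structure is two simply-supported spans AB and BC.
End slopes at the hinge B, treating each span as simply supported:
  span AB: triangular load, peak 36.75: w₀L³/(45EI) = 102.1/EI
  span AB: point load 157 at a = 2.5: Pab(L + a)/(6LEI) = 245.3/EI
  span BC: point load 145.4 at a = 1.5: Pab(L + b)/(6LEI) = 286.3/EI
  span BC: point load 147 at a = 2.4: Pab(L + b)/(6LEI) = 338.7/EI
  relative rotation θ_0 = (347.4 + 624.9)/EI = 972.3/EI
A unit hogging moment at B produces rotation L₁/(3EI) + L₂/(3EI) = 3.667/EI.
Slope continuity at B: θ_0 = M_B·3.667/EI, so M_B = 972.3/3.667 = 265.2 kN·m (hogging).
Span AB, ΣM about A with M_B applied at B: R_B^{AB}·5 = 698.8 + 265.2, so R_B^{AB} = 192.8 kN and R_A = 248.9 − 192.8 = 56.09 kN.
Span BC, ΣM about C: R_B^{BC}·6 = 1184 + 265.2, so R_B^{BC} = 241.4 kN and R_C = 292.4 − 241.4 = 50.95 kN.
R_B = 192.8 + 241.4 = 434.2 kN.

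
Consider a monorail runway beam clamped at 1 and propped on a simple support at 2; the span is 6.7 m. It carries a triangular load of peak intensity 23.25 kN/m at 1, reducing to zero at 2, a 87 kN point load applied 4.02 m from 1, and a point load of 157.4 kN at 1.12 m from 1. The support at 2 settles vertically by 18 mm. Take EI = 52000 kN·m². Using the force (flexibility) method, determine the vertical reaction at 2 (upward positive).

R_2 = 50.06 kN

Remove the prop at 2; the released (primary) structure is a cantilever built in at 1.
Primary-structure tip deflection at 2 by superposition:
  triangular load, peak 23.25 at the fixed end: w₀L⁴/(30EI) = 1562/EI
  point load 87 at a = 4.02: Pa²(3L − a)/(6EI) = 3768/EI
  point load 157.4 at a = 1.12: Pa²(3L − a)/(6EI) = 624.6/EI
  δ_0 = 5954/EI
Flexibility coefficient — unit upward force at 2: δ_{22} = L³/(3EI) = 100.3/EI.
With EI = 52000 kN·m²: δ_0 = 0.1145 m and δ_{22} = 0.001928 m/kN.
Compatibility — the beam at 2 must follow the support down by 0.018 m: δ_0 − R_2·δ_{22} = 0.018, so R_2 = (0.1145 − 0.018)/0.001928 = 50.06 kN.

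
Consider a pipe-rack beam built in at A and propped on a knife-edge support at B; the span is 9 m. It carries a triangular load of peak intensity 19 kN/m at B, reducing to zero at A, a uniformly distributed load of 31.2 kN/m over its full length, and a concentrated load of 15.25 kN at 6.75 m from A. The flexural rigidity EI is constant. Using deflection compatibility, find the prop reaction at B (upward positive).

R_B = 162 kN

Take the reaction at B as the redundant and release it; the primary structure is a cantilever fixed at A.
Deflection at B on the released cantilever, summing each load's contribution:
  triangular load, peak 19 at the free end: 11w₀L⁴/(120EI) = 11427/EI
  UDL 31.2: wL⁴/(8EI) = 25588/EI
  point load 15.25 at a = 6.75: Pa²(3L − a)/(6EI) = 2345/EI
  δ_0 = 39360/EI
Tip deflection under a unit load at B: L³/(3EI) = 243/EI.
Compatibility at B: δ_0 − R_B·δ_{BB} = 0, so R_B = 39360/243 = 162 kN.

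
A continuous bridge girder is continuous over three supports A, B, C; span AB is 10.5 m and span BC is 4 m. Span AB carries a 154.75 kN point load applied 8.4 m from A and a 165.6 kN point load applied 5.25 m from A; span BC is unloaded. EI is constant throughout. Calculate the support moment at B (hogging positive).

Take M_B as the redundant. Released structure: two simple spans AB and BC with a hinge at B.
Discontinuity in slope at B on the released structure — sum the simple-span end rotations:
  span AB: point load 154.75 at a = 8.4: Pab(L + a)/(6LEI) = 818.9/EI
  span AB: point load 165.6 at a = 5.25: Pab(L + a)/(6LEI) = 1141/EI
  relative rotation θ_0 = (1960 + 0)/EI = 1960/EI
A unit hogging moment at B produces rotation L₁/(3EI) + L₂/(3EI) = 4.833/EI.
Compatibility: M_B·(L₁+L₂)/(3EI) = θ_0, giving M_B = 405.5 kN·m (hogging).

M_B = 405.5 kN·m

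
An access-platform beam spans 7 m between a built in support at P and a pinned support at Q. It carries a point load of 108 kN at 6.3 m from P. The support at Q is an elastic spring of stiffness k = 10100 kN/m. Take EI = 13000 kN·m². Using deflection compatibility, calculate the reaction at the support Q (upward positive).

R_Q = 90.83 kN

Remove the prop at Q; the released (primary) structure is a cantilever built in at P.
Primary-structure tip deflection at Q by superposition:
  point load 108 at a = 6.3: Pa²(3L − a)/(6EI) = 10502/EI
Tip deflection under a unit load at Q: L³/(3EI) = 114.3/EI.
With EI = 13000 kN·m²: δ_0 = 0.80784 m and δ_{QQ} = 0.008795 m/kN.
Compatibility — the spring shortens by R_Q/k under the reaction it provides: δ_0 − R_Q·δ_{QQ} = R_Q/k. With 1/k = 0.000099 m/kN, R_Q = δ_0 / (δ_{QQ} + 1/k) = 0.80784 / (0.008795 + 0.000099) = 90.83 kN.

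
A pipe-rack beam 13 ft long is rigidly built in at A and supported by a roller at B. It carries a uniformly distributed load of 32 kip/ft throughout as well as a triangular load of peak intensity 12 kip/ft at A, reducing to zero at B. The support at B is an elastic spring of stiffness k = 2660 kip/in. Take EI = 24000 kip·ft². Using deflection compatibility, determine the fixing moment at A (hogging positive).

Remove the prop at B; the released (primary) structure is a cantilever built in at A.
Primary-structure tip deflection at B by superposition:
  UDL 32: wL⁴/(8EI) = 114244/EI
  triangular load, peak 12 at the fixed end: w₀L⁴/(30EI) = 11424/EI
  δ_0 = 125668/EI
Tip deflection under a unit load at B: L³/(3EI) = 732.3/EI.
With EI = 24000 kip·ft²: δ_0 = 5.2362 ft and δ_{BB} = 0.030514 ft/kip.
Compatibility — the spring shortens by R_B/k under the reaction it provides: δ_0 − R_B·δ_{BB} = R_B/k. With 1/k = 1/(2660×12) ft/kip = 0.000031 ft/kip, R_B = δ_0 / (δ_{BB} + 1/k) = 5.2362 / (0.030514 + 0.000031) = 171.4 kip.
Moment equilibrium about A: M_A = Σ(load moments about A) − R_B·L = 3042 − 171.4×13 = 813.5 kip·ft.

M_A = 813.5 kip·ft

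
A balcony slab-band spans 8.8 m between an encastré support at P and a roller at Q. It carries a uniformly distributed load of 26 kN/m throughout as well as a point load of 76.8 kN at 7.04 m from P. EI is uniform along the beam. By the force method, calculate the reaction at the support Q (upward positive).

R_Q = 139.9 kN

Remove the prop at Q; the released (primary) structure is a cantilever built in at P.
Deflection at Q on the released cantilever, summing each load's contribution:
  UDL 26: wL⁴/(8EI) = 19490/EI
  point load 76.8 at a = 7.04: Pa²(3L − a)/(6EI) = 12282/EI
  δ_0 = 31772/EI
Flexibility coefficient — unit upward force at Q: δ_{QQ} = L³/(3EI) = 227.2/EI.
The prop prevents deflection at Q: R_Q = δ_0/δ_{QQ} = 31772/227.2 = 139.9 kN.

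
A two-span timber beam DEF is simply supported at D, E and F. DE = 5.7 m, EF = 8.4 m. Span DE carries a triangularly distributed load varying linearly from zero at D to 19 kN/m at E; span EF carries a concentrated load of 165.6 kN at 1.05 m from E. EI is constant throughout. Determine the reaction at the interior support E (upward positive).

Release continuity at E by inserting a hinge; the redundant is the internal moment M_E. The primary structure is two simply-supported spans DE and EF.
End slopes at the hinge E, treating each span as simply supported:
  span DE: triangular load, peak 19: w₀L³/(45EI) = 78.19/EI
  span EF: point load 165.6 at a = 1.05: Pab(L + b)/(6LEI) = 399.4/EI
  relative rotation θ_0 = (78.19 + 399.4)/EI = 477.6/EI
A unit hogging moment at E produces rotation L₁/(3EI) + L₂/(3EI) = 4.7/EI.
Compatibility: M_E·(L₁+L₂)/(3EI) = θ_0, giving M_E = 101.6 kN·m (hogging).
Span DE, ΣM about D with M_E applied at E: R_E^{DE}·5.7 = 205.8 + 101.6, so R_E^{DE} = 53.93 kN and R_D = 54.15 − 53.93 = 0.2235 kN.
Span EF, ΣM about F: R_E^{EF}·8.4 = 1217 + 101.6, so R_E^{EF} = 157 kN and R_F = 165.6 − 157 = 8.603 kN.
R_E = 53.93 + 157 = 210.9 kN.

R_E = 210.9 kN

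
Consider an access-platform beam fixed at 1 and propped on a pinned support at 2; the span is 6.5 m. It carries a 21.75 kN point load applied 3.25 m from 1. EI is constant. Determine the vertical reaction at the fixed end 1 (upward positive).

Take the reaction at 2 as the redundant and release it; the primary structure is a cantilever fixed at 1.
Deflection at 2 on the released cantilever, summing each load's contribution:
  point load 21.75 at a = 3.25: Pa²(3L − a)/(6EI) = 622.2/EI
Tip deflection under a unit load at 2: L³/(3EI) = 91.54/EI.
The prop prevents deflection at 2: R_2 = δ_0/δ_{22} = 622.2/91.54 = 6.797 kN.
Vertical equilibrium: R_1 = ΣP − R_2 = 21.75 − 6.797 = 14.95 kN.

R_1 = 14.95 kN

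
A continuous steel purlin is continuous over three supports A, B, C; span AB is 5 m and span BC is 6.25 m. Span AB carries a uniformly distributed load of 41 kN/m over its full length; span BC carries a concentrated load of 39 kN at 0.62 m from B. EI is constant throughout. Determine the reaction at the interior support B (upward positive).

Take M_B as the redundant. Released structure: two simple spans AB and BC with a hinge at B.
Rotations at B on the released spans (each span's end-slope, ×1/EI):
  span AB: UDL 41: wL³/(24EI) = 213.5/EI
  span BC: point load 39 at a = 0.62: Pab(L + b)/(6LEI) = 43.13/EI
  relative rotation θ_0 = (213.5 + 43.13)/EI = 256.7/EI
A unit hogging moment at B produces rotation L₁/(3EI) + L₂/(3EI) = 3.75/EI.
Slope continuity at B: θ_0 = M_B·3.75/EI, so M_B = 256.7/3.75 = 68.44 kN·m (hogging).
Span AB, ΣM about A with M_B applied at B: R_B^{AB}·5 = 512.5 + 68.44, so R_B^{AB} = 116.2 kN and R_A = 205 − 116.2 = 88.81 kN.
Span BC, ΣM about C: R_B^{BC}·6.25 = 219.6 + 68.44, so R_B^{BC} = 46.08 kN and R_C = 39 − 46.08 = -7.082 kN.
R_B = 116.2 + 46.08 = 162.3 kN.

R_B = 162.3 kN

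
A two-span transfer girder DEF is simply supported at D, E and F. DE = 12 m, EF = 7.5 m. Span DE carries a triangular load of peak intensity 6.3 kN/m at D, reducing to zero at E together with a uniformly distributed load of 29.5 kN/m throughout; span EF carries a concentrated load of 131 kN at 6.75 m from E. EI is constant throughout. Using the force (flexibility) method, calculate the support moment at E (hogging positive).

Release continuity at E by inserting a hinge; the redundant is the internal moment M_E. The primary structure is two simply-supported spans DE and EF.
Discontinuity in slope at E on the released structure — sum the simple-span end rotations:
  span DE: triangular load, peak 6.3: 7w₀L³/(360EI) = 211.7/EI
  span DE: UDL 29.5: wL³/(24EI) = 2124/EI
  span EF: point load 131 at a = 6.75: Pab(L + b)/(6LEI) = 121.6/EI
  relative rotation θ_0 = (2336 + 121.6)/EI = 2457/EI
A unit hogging moment at E produces rotation L₁/(3EI) + L₂/(3EI) = 6.5/EI.
Slope continuity at E: θ_0 = M_E·6.5/EI, so M_E = 2457/6.5 = 378 kN·m (hogging).

M_E = 378 kN·m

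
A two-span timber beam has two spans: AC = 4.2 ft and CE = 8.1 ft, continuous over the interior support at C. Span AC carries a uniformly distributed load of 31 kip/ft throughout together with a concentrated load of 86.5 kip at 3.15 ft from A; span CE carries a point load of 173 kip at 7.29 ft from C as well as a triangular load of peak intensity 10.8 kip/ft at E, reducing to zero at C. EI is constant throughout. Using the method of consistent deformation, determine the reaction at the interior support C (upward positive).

R_C = 204 kip

Release continuity at C by inserting a hinge; the redundant is the internal moment M_C. The primary structure is two simply-supported spans AC and CE.
Rotations at C on the released spans (each span's end-slope, ×1/EI):
  span AC: UDL 31: wL³/(24EI) = 95.7/EI
  span AC: point load 86.5 at a = 3.15: Pab(L + a)/(6LEI) = 83.45/EI
  span CE: point load 173 at a = 7.29: Pab(L + b)/(6LEI) = 187.3/EI
  span CE: triangular load, peak 10.8: 7w₀L³/(360EI) = 111.6/EI
  relative rotation θ_0 = (179.1 + 298.9)/EI = 478/EI
A unit hogging moment at C produces rotation L₁/(3EI) + L₂/(3EI) = 4.1/EI.
Slope continuity at C: θ_0 = M_C·4.1/EI, so M_C = 478/4.1 = 116.6 kip·ft (hogging).
Span AC, ΣM about A with M_C applied at C: R_C^{AC}·4.2 = 545.9 + 116.6, so R_C^{AC} = 157.7 kip and R_A = 216.7 − 157.7 = 58.96 kip.
Span CE, ΣM about E: R_C^{CE}·8.1 = 258.2 + 116.6, so R_C^{CE} = 46.27 kip and R_E = 216.7 − 46.27 = 170.5 kip.
R_C = 157.7 + 46.27 = 204 kip.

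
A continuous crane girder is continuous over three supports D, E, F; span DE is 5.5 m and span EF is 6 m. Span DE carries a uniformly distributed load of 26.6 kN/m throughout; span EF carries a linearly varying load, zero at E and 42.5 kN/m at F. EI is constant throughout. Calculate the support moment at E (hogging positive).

M_E = 94.67 kN·m

Insert a hinge at E; M_E is the redundant, and each span becomes simply supported.
Rotations at E on the released spans (each span's end-slope, ×1/EI):
  span DE: UDL 26.6: wL³/(24EI) = 184.4/EI
  span EF: triangular load, peak 42.5: 7w₀L³/(360EI) = 178.5/EI
  relative rotation θ_0 = (184.4 + 178.5)/EI = 362.9/EI
A unit hogging moment at E produces rotation L₁/(3EI) + L₂/(3EI) = 3.833/EI.
Compatibility: M_E·(L₁+L₂)/(3EI) = θ_0, giving M_E = 94.67 kN·m (hogging).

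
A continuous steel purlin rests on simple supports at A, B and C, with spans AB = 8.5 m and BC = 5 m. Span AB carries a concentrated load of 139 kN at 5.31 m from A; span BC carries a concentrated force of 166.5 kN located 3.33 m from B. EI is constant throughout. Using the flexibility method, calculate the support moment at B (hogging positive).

M_B = 187.4 kN·m

Take M_B as the redundant. Released structure: two simple spans AB and BC with a hinge at B.
Rotations at B on the released spans (each span's end-slope, ×1/EI):
  span AB: point load 139 at a = 5.31: Pab(L + a)/(6LEI) = 637.6/EI
  span BC: point load 166.5 at a = 3.33: Pab(L + b)/(6LEI) = 205.9/EI
  relative rotation θ_0 = (637.6 + 205.9)/EI = 843.4/EI
A unit hogging moment at B produces rotation L₁/(3EI) + L₂/(3EI) = 4.5/EI.
Slope continuity at B: θ_0 = M_B·4.5/EI, so M_B = 843.4/4.5 = 187.4 kN·m (hogging).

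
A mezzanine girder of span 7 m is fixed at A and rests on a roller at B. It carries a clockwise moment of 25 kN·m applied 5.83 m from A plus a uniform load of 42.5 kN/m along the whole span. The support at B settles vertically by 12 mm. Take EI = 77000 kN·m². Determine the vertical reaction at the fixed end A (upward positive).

R_A = 188.8 kN

Take the reaction at B as the redundant and release it; the primary structure is a cantilever fixed at A.
Downward deflection at the released point B due to the loads:
  clockwise couple 25 at a = 5.83: M₀a(2L − a)/(2EI) = 595.4/EI
  UDL 42.5: wL⁴/(8EI) = 12755/EI
  δ_0 = 13351/EI
Flexibility coefficient — unit upward force at B: δ_{BB} = L³/(3EI) = 114.3/EI.
With EI = 77000 kN·m²: δ_0 = 0.17339 m and δ_{BB} = 0.001485 m/kN.
Compatibility — the beam at B must follow the support down by 0.012 m: δ_0 − R_B·δ_{BB} = 0.012, so R_B = (0.17339 − 0.012)/0.001485 = 108.7 kN.
Vertical equilibrium: R_A = ΣP − R_B = 297.5 − 108.7 = 188.8 kN.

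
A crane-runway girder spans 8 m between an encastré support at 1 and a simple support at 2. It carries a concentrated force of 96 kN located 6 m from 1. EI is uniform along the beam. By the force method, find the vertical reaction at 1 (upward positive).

R_1 = 35.25 kN

Take the reaction at 2 as the redundant and release it; the primary structure is a cantilever fixed at 1.
Free-end deflection of the primary structure under the applied loading (downward +):
  point load 96 at a = 6: Pa²(3L − a)/(6EI) = 10368/EI
Tip deflection under a unit load at 2: L³/(3EI) = 170.7/EI.
The prop prevents deflection at 2: R_2 = δ_0/δ_{22} = 10368/170.7 = 60.75 kN.
Vertical equilibrium: R_1 = ΣP − R_2 = 96 − 60.75 = 35.25 kN.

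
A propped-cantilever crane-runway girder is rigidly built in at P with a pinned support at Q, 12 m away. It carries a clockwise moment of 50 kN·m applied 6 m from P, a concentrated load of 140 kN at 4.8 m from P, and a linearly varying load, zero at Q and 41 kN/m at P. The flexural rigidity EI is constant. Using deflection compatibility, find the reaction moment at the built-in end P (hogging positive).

Choose R_Q as the redundant. The primary structure is the cantilever fixed at P.
Downward deflection at the released point Q due to the loads:
  clockwise couple 50 at a = 6: M₀a(2L − a)/(2EI) = 2700/EI
  point load 140 at a = 4.8: Pa²(3L − a)/(6EI) = 16773/EI
  triangular load, peak 41 at the fixed end: w₀L⁴/(30EI) = 28339/EI
  δ_0 = 47812/EI
Flexibility coefficient — unit upward force at Q: δ_{QQ} = L³/(3EI) = 576/EI.
The prop prevents deflection at Q: R_Q = δ_0/δ_{QQ} = 47812/576 = 83.01 kN.
Moment equilibrium about P: M_P = Σ(load moments about P) − R_Q·L = 1706 − 83.01×12 = 709.9 kN·m.

M_P = 709.9 kN·m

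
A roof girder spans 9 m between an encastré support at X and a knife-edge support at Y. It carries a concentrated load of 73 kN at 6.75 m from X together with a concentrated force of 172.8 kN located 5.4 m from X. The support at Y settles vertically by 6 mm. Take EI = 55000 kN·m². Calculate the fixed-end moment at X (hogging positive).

Choose R_Y as the redundant. The primary structure is the cantilever fixed at X.
Primary-structure tip deflection at Y by superposition:
  point load 73 at a = 6.75: Pa²(3L − a)/(6EI) = 11225/EI
  point load 172.8 at a = 5.4: Pa²(3L − a)/(6EI) = 18140/EI
  δ_0 = 29365/EI
Tip deflection under a unit load at Y: L³/(3EI) = 243/EI.
With EI = 55000 kN·m²: δ_0 = 0.53391 m and δ_{YY} = 0.004418 m/kN.
Compatibility — the beam at Y must follow the support down by 0.006 m: δ_0 − R_Y·δ_{YY} = 0.006, so R_Y = (0.53391 − 0.006)/0.004418 = 119.5 kN.
Moment equilibrium about X: M_X = Σ(load moments about X) − R_Y·L = 1426 − 119.5×9 = 350.5 kN·m.

M_X = 350.5 kN·m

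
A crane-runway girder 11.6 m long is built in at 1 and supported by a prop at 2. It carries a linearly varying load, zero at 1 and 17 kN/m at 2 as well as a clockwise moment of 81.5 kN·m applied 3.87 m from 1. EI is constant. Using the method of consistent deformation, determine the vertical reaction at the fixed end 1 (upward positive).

Release the roller at 2. Primary structure: cantilever fixed at 1.
Downward deflection at the released point 2 due to the loads:
  triangular load, peak 17 at the free end: 11w₀L⁴/(120EI) = 28216/EI
  clockwise couple 81.5 at a = 3.87: M₀a(2L − a)/(2EI) = 3048/EI
  δ_0 = 31264/EI
Tip deflection under a unit load at 2: L³/(3EI) = 520.3/EI.
Compatibility at 2: δ_0 − R_2·δ_{22} = 0, so R_2 = 31264/520.3 = 60.09 kN.
Vertical equilibrium: R_1 = ΣP − R_2 = 98.6 − 60.09 = 38.51 kN.

R_1 = 38.51 kN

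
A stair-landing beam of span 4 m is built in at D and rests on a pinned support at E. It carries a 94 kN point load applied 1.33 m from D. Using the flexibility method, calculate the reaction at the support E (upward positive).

Remove the prop at E; the released (primary) structure is a cantilever built in at D.
Primary-structure tip deflection at E by superposition:
  point load 94 at a = 1.33: Pa²(3L − a)/(6EI) = 295.7/EI
Tip deflection under a unit load at E: L³/(3EI) = 21.33/EI.
The prop prevents deflection at E: R_E = δ_0/δ_{EE} = 295.7/21.33 = 13.86 kN.

R_E = 13.86 kN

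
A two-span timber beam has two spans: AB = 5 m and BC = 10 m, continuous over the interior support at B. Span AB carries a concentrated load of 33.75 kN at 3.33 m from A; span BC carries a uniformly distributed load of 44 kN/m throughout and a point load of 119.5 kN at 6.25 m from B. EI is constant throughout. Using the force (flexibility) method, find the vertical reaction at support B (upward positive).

R_B = 438.9 kN

Insert a hinge at B; M_B is the redundant, and each span becomes simply supported.
End slopes at the hinge B, treating each span as simply supported:
  span AB: point load 33.75 at a = 3.33: Pab(L + a)/(6LEI) = 52.11/EI
  span BC: UDL 44: wL³/(24EI) = 1833/EI
  span BC: point load 119.5 at a = 6.25: Pab(L + b)/(6LEI) = 641.8/EI
  relative rotation θ_0 = (52.11 + 2475)/EI = 2527/EI
A unit hogging moment at B produces rotation L₁/(3EI) + L₂/(3EI) = 5/EI.
Compatibility: M_B·(L₁+L₂)/(3EI) = θ_0, giving M_B = 505.5 kN·m (hogging).
Span AB, ΣM about A with M_B applied at B: R_B^{AB}·5 = 112.4 + 505.5, so R_B^{AB} = 123.6 kN and R_A = 33.75 − 123.6 = -89.82 kN.
Span BC, ΣM about C: R_B^{BC}·10 = 2648 + 505.5, so R_B^{BC} = 315.4 kN and R_C = 559.5 − 315.4 = 244.1 kN.
R_B = 123.6 + 315.4 = 438.9 kN.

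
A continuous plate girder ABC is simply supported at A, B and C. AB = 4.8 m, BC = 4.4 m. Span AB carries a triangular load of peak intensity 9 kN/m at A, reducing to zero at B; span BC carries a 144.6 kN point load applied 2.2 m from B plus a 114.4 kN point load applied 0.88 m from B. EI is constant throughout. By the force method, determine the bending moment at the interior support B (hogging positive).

Take M_B as the redundant. Released structure: two simple spans AB and BC with a hinge at B.
End slopes at the hinge B, treating each span as simply supported:
  span AB: triangular load, peak 9: 7w₀L³/(360EI) = 19.35/EI
  span BC: point load 144.6 at a = 2.2: Pab(L + b)/(6LEI) = 175/EI
  span BC: point load 114.4 at a = 0.88: Pab(L + b)/(6LEI) = 106.3/EI
  relative rotation θ_0 = (19.35 + 281.3)/EI = 300.6/EI
A unit hogging moment at B produces rotation L₁/(3EI) + L₂/(3EI) = 3.067/EI.
Compatibility: M_B·(L₁+L₂)/(3EI) = θ_0, giving M_B = 98.03 kN·m (hogging).

M_B = 98.03 kN·m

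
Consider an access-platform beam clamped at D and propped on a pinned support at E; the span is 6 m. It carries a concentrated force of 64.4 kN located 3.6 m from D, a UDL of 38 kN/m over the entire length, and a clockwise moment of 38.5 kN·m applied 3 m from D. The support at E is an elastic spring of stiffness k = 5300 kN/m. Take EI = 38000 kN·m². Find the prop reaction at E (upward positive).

Take the reaction at E as the redundant and release it; the primary structure is a cantilever fixed at D.
Downward deflection at the released point E due to the loads:
  point load 64.4 at a = 3.6: Pa²(3L − a)/(6EI) = 2003/EI
  UDL 38: wL⁴/(8EI) = 6156/EI
  clockwise couple 38.5 at a = 3: M₀a(2L − a)/(2EI) = 519.8/EI
  δ_0 = 8679/EI
Flexibility coefficient — unit upward force at E: δ_{EE} = L³/(3EI) = 72/EI.
With EI = 38000 kN·m²: δ_0 = 0.22839 m and δ_{EE} = 0.001895 m/kN.
Compatibility — the spring shortens by R_E/k under the reaction it provides: δ_0 − R_E·δ_{EE} = R_E/k. With 1/k = 0.000189 m/kN, R_E = δ_0 / (δ_{EE} + 1/k) = 0.22839 / (0.001895 + 0.000189) = 109.6 kN.

R_E = 109.6 kN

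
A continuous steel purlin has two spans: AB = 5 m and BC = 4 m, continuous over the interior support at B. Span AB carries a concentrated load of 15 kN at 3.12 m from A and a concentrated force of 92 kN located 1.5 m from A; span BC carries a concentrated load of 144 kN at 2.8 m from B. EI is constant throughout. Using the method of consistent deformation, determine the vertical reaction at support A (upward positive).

Take M_B as the redundant. Released structure: two simple spans AB and BC with a hinge at B.
End slopes at the hinge B, treating each span as simply supported:
  span AB: point load 15 at a = 3.12: Pab(L + a)/(6LEI) = 23.81/EI
  span AB: point load 92 at a = 1.5: Pab(L + a)/(6LEI) = 104.7/EI
  span BC: point load 144 at a = 2.8: Pab(L + b)/(6LEI) = 104.8/EI
  relative rotation θ_0 = (128.5 + 104.8)/EI = 233.3/EI
A unit hogging moment at B produces rotation L₁/(3EI) + L₂/(3EI) = 3/EI.
Compatibility: M_B·(L₁+L₂)/(3EI) = θ_0, giving M_B = 77.77 kN·m (hogging).
Span AB, ΣM about A with M_B applied at B: R_B^{AB}·5 = 184.8 + 77.77, so R_B^{AB} = 52.51 kN and R_A = 107 − 52.51 = 54.49 kN.

R_A = 54.49 kN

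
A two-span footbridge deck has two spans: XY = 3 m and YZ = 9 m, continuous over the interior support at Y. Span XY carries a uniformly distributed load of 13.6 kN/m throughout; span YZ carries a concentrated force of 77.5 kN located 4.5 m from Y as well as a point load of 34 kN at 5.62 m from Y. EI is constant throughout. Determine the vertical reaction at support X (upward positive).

Take M_Y as the redundant. Released structure: two simple spans XY and YZ with a hinge at Y.
End slopes at the hinge Y, treating each span as simply supported:
  span XY: UDL 13.6: wL³/(24EI) = 15.3/EI
  span YZ: point load 77.5 at a = 4.5: Pab(L + b)/(6LEI) = 392.3/EI
  span YZ: point load 34 at a = 5.62: Pab(L + b)/(6LEI) = 148.1/EI
  relative rotation θ_0 = (15.3 + 540.4)/EI = 555.7/EI
A unit hogging moment at Y produces rotation L₁/(3EI) + L₂/(3EI) = 4/EI.
Compatibility: M_Y·(L₁+L₂)/(3EI) = θ_0, giving M_Y = 138.9 kN·m (hogging).
Span XY, ΣM about X with M_Y applied at Y: R_Y^{XY}·3 = 61.2 + 138.9, so R_Y^{XY} = 66.71 kN and R_X = 40.8 − 66.71 = -25.91 kN.

R_X = -25.91 kN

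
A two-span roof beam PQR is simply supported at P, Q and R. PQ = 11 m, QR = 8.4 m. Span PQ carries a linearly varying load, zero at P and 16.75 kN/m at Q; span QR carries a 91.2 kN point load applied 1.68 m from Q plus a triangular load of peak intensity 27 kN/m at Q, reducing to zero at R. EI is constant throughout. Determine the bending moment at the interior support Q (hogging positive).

M_Q = 179.4 kN·m

Insert a hinge at Q; M_Q is the redundant, and each span becomes simply supported.
End slopes at the hinge Q, treating each span as simply supported:
  span PQ: triangular load, peak 16.75: w₀L³/(45EI) = 495.4/EI
  span QR: point load 91.2 at a = 1.68: Pab(L + b)/(6LEI) = 308.9/EI
  span QR: triangular load, peak 27: w₀L³/(45EI) = 355.6/EI
  relative rotation θ_0 = (495.4 + 664.5)/EI = 1160/EI
A unit hogging moment at Q produces rotation L₁/(3EI) + L₂/(3EI) = 6.467/EI.
Compatibility: M_Q·(L₁+L₂)/(3EI) = θ_0, giving M_Q = 179.4 kN·m (hogging).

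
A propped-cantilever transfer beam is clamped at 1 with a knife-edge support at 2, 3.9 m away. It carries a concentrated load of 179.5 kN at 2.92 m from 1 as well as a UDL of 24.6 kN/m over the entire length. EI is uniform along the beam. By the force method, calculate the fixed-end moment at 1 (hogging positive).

M_1 = 129.2 kN·m

Take the reaction at 2 as the redundant and release it; the primary structure is a cantilever fixed at 1.
Primary-structure tip deflection at 2 by superposition:
  point load 179.5 at a = 2.92: Pa²(3L − a)/(6EI) = 2240/EI
  UDL 24.6: wL⁴/(8EI) = 711.4/EI
  δ_0 = 2951/EI
Flexibility coefficient — unit upward force at 2: δ_{22} = L³/(3EI) = 19.77/EI.
The prop prevents deflection at 2: R_2 = δ_0/δ_{22} = 2951/19.77 = 149.2 kN.
Moment equilibrium about 1: M_1 = Σ(load moments about 1) − R_2·L = 711.2 − 149.2×3.9 = 129.2 kN·m.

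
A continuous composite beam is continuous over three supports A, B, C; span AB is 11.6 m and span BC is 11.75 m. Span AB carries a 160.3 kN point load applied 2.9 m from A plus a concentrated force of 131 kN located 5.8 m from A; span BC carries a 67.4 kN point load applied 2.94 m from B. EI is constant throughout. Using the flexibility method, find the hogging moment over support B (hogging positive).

M_B = 315.2 kN·m

Release continuity at B by inserting a hinge; the redundant is the internal moment M_B. The primary structure is two simply-supported spans AB and BC.
Discontinuity in slope at B on the released structure — sum the simple-span end rotations:
  span AB: point load 160.3 at a = 2.9: Pab(L + a)/(6LEI) = 842.6/EI
  span AB: point load 131 at a = 5.8: Pab(L + a)/(6LEI) = 1102/EI
  span BC: point load 67.4 at a = 2.94: Pab(L + b)/(6LEI) = 509.1/EI
  relative rotation θ_0 = (1944 + 509.1)/EI = 2453/EI
A unit hogging moment at B produces rotation L₁/(3EI) + L₂/(3EI) = 7.783/EI.
Slope continuity at B: θ_0 = M_B·7.783/EI, so M_B = 2453/7.783 = 315.2 kN·m (hogging).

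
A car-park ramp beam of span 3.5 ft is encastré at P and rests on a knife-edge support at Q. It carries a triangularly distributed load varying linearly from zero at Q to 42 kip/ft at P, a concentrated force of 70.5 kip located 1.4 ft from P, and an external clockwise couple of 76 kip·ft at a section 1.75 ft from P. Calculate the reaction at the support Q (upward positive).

R_Q = 53.79 kip

Remove the prop at Q; the released (primary) structure is a cantilever built in at P.
Primary-structure tip deflection at Q by superposition:
  triangular load, peak 42 at the fixed end: w₀L⁴/(30EI) = 210.1/EI
  point load 70.5 at a = 1.4: Pa²(3L − a)/(6EI) = 209.6/EI
  clockwise couple 76 at a = 1.75: M₀a(2L − a)/(2EI) = 349.1/EI
  δ_0 = 768.8/EI
Flexibility coefficient — unit upward force at Q: δ_{QQ} = L³/(3EI) = 14.29/EI.
Compatibility at Q: δ_0 − R_Q·δ_{QQ} = 0, so R_Q = 768.8/14.29 = 53.79 kip.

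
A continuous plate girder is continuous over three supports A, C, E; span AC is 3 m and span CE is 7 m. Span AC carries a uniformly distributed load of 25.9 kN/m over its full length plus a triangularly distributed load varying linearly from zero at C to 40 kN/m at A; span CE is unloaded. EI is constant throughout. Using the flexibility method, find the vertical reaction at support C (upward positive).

R_C = 66.01 kN

Release continuity at C by inserting a hinge; the redundant is the internal moment M_C. The primary structure is two simply-supported spans AC and CE.
Discontinuity in slope at C on the released structure — sum the simple-span end rotations:
  span AC: UDL 25.9: wL³/(24EI) = 29.14/EI
  span AC: triangular load, peak 40: 7w₀L³/(360EI) = 21/EI
  relative rotation θ_0 = (50.14 + 0)/EI = 50.14/EI
A unit hogging moment at C produces rotation L₁/(3EI) + L₂/(3EI) = 3.333/EI.
Slope continuity at C: θ_0 = M_C·3.333/EI, so M_C = 50.14/3.333 = 15.04 kN·m (hogging).
Span AC, ΣM about A with M_C applied at C: R_C^{AC}·3 = 176.6 + 15.04, so R_C^{AC} = 63.86 kN and R_A = 137.7 − 63.86 = 73.84 kN.
Span CE, ΣM about E: R_C^{CE}·7 = 0 + 15.04, so R_C^{CE} = 2.149 kN and R_E = 0 − 2.149 = -2.149 kN.
R_C = 63.86 + 2.149 = 66.01 kN.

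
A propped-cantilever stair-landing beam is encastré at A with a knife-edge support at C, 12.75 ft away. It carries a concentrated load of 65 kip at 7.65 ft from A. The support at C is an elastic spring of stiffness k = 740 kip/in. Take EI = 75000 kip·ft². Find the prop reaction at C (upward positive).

Release the roller at C. Primary structure: cantilever fixed at A.
Free-end deflection of the primary structure under the applied loading (downward +):
  point load 65 at a = 7.65: Pa²(3L − a)/(6EI) = 19400/EI
Flexibility coefficient — unit upward force at C: δ_{CC} = L³/(3EI) = 690.9/EI.
With EI = 75000 kip·ft²: δ_0 = 0.25867 ft and δ_{CC} = 0.009212 ft/kip.
Compatibility — the spring shortens by R_C/k under the reaction it provides: δ_0 − R_C·δ_{CC} = R_C/k. With 1/k = 1/(740×12) ft/kip = 0.000113 ft/kip, R_C = δ_0 / (δ_{CC} + 1/k) = 0.25867 / (0.009212 + 0.000113) = 27.74 kip.

R_C = 27.74 kip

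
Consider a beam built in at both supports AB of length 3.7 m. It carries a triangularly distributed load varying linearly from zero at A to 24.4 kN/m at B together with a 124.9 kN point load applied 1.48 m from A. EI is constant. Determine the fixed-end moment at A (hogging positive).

Take the two fixed-end moments M_A, M_B as redundants; the released structure is the simple span AB.
On the primary (simply-supported) span, the end slopes from the loading are:
  at A: triangular load, peak 24.4: 7w₀L³/(360EI) = 24.03/EI
  at B: triangular load, peak 24.4: w₀L³/(45EI) = 27.47/EI
  at A: point load 124.9 at a = 1.48: Pab(L + b)/(6LEI) = 109.4/EI
  at B: point load 124.9 at a = 1.48: Pab(L + a)/(6LEI) = 95.75/EI
  θ_A0 = 133.5/EI,  θ_B0 = 123.2/EI
Flexibility coefficients: a unit moment at one end gives L/(3EI) there and L/(6EI) at the far end, so f₁₁ = f₂₂ = 1.233/EI and f₁₂ = f₂₁ = 0.6167/EI.
Compatibility — zero rotation at each built-in end:
  1.233 M_A + 0.6167 M_B = 133.5
  0.6167 M_A + 1.233 M_B = 123.2
Solving the pair gives M_A = 77.68 kN·m and M_B = 61.07 kN·m (hogging).

M_A = 77.68 kN·m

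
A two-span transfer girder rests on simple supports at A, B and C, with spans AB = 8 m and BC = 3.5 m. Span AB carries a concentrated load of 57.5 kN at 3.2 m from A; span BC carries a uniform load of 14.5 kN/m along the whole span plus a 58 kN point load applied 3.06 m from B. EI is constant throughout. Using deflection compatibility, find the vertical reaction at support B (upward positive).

Insert a hinge at B; M_B is the redundant, and each span becomes simply supported.
Rotations at B on the released spans (each span's end-slope, ×1/EI):
  span AB: point load 57.5 at a = 3.2: Pab(L + a)/(6LEI) = 206.1/EI
  span BC: UDL 14.5: wL³/(24EI) = 25.9/EI
  span BC: point load 58 at a = 3.06: Pab(L + b)/(6LEI) = 14.65/EI
  relative rotation θ_0 = (206.1 + 40.56)/EI = 246.6/EI
A unit hogging moment at B produces rotation L₁/(3EI) + L₂/(3EI) = 3.833/EI.
Slope continuity at B: θ_0 = M_B·3.833/EI, so M_B = 246.6/3.833 = 64.34 kN·m (hogging).
Span AB, ΣM about A with M_B applied at B: R_B^{AB}·8 = 184 + 64.34, so R_B^{AB} = 31.04 kN and R_A = 57.5 − 31.04 = 26.46 kN.
Span BC, ΣM about C: R_B^{BC}·3.5 = 114.3 + 64.34, so R_B^{BC} = 51.05 kN and R_C = 108.8 − 51.05 = 57.7 kN.
R_B = 31.04 + 51.05 = 82.09 kN.

R_B = 82.09 kN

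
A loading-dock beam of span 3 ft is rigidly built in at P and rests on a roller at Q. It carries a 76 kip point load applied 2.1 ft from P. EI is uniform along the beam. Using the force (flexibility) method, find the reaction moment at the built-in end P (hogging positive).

Take the reaction at Q as the redundant and release it; the primary structure is a cantilever fixed at P.
Primary-structure tip deflection at Q by superposition:
  point load 76 at a = 2.1: Pa²(3L − a)/(6EI) = 385.4/EI
Flexibility coefficient — unit upward force at Q: δ_{QQ} = L³/(3EI) = 9/EI.
The prop prevents deflection at Q: R_Q = δ_0/δ_{QQ} = 385.4/9 = 42.83 kip.
Moment equilibrium about P: M_P = Σ(load moments about P) − R_Q·L = 159.6 − 42.83×3 = 31.12 kip·ft.

M_P = 31.12 kip·ft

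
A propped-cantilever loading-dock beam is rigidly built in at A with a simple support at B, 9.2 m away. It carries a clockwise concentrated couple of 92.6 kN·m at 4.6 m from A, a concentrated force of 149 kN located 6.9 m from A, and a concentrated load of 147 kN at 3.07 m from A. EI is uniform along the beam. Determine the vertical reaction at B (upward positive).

R_B = 127.4 kN

Remove the prop at B; the released (primary) structure is a cantilever built in at A.
Primary-structure tip deflection at B by superposition:
  clockwise couple 92.6 at a = 4.6: M₀a(2L − a)/(2EI) = 2939/EI
  point load 149 at a = 6.9: Pa²(3L − a)/(6EI) = 24474/EI
  point load 147 at a = 3.07: Pa²(3L − a)/(6EI) = 5664/EI
  δ_0 = 33077/EI
Flexibility coefficient — unit upward force at B: δ_{BB} = L³/(3EI) = 259.6/EI.
The prop prevents deflection at B: R_B = δ_0/δ_{BB} = 33077/259.6 = 127.4 kN.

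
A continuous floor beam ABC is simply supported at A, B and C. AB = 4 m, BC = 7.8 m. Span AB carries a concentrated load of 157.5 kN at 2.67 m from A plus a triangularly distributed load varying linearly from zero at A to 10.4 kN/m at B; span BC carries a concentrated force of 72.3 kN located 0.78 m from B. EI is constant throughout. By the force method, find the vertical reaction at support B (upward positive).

R_B = 212.5 kN

Release continuity at B by inserting a hinge; the redundant is the internal moment M_B. The primary structure is two simply-supported spans AB and BC.
Discontinuity in slope at B on the released structure — sum the simple-span end rotations:
  span AB: point load 157.5 at a = 2.67: Pab(L + a)/(6LEI) = 155.4/EI
  span AB: triangular load, peak 10.4: w₀L³/(45EI) = 14.79/EI
  span BC: point load 72.3 at a = 0.78: Pab(L + b)/(6LEI) = 125.4/EI
  relative rotation θ_0 = (170.2 + 125.4)/EI = 295.6/EI
A unit hogging moment at B produces rotation L₁/(3EI) + L₂/(3EI) = 3.933/EI.
Compatibility: M_B·(L₁+L₂)/(3EI) = θ_0, giving M_B = 75.15 kN·m (hogging).
Span AB, ΣM about A with M_B applied at B: R_B^{AB}·4 = 476 + 75.15, so R_B^{AB} = 137.8 kN and R_A = 178.3 − 137.8 = 40.51 kN.
Span BC, ΣM about C: R_B^{BC}·7.8 = 507.5 + 75.15, so R_B^{BC} = 74.7 kN and R_C = 72.3 − 74.7 = -2.405 kN.
R_B = 137.8 + 74.7 = 212.5 kN.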